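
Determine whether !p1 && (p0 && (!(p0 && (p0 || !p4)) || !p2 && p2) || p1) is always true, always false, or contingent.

always false

!p1 && (p0 && (!(p0 && (p0 || !p4)) || !p2 && p2) || p1)
= !p1 && (p0 && !(p0 && (p0 || !p4)) || p1)   [complement / identity]
= !p1 && (p0 && !p0 || p1)   [absorption]
= !p1 && p1   [complement / identity]
= false   [complement]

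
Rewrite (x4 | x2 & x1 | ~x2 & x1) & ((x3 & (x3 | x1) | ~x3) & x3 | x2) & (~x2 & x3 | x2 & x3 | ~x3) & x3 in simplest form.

(x4 | x1) & x3

(x4 | x2 & x1 | ~x2 & x1) & ((x3 & (x3 | x1) | ~x3) & x3 | x2) & (~x2 & x3 | x2 & x3 | ~x3) & x3
= (x4 | x2 & x1 | ~x2 & x1) & ((x3 | ~x3) & x3 | x2) & (~x2 & x3 | x2 & x3 | ~x3) & x3   [absorption]
= (x4 | x1) & ((x3 | ~x3) & x3 | x2) & (~x2 & x3 | x2 & x3 | ~x3) & x3   [distribution]
= (x4 | x1) & ((x3 | ~x3) & x3 | x2) & (x3 | ~x3) & x3   [distribution]
= (x4 | x1) & (x3 | ~x3) & x3   [absorption]
= (x4 | x1) & x3   [complement / identity]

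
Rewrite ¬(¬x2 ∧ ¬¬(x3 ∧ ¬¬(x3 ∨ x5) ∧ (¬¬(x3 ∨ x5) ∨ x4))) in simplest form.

x2 ∨ ¬x3

¬(¬x2 ∧ ¬¬(x3 ∧ ¬¬(x3 ∨ x5) ∧ (¬¬(x3 ∨ x5) ∨ x4)))
= ¬(¬x2 ∧ ¬¬(x3 ∧ ¬¬(x3 ∨ x5)))   (absorption)
= ¬(¬x2 ∧ ¬¬(x3 ∧ (x3 ∨ x5)))   (double negation)
= x2 ∨ ¬(x3 ∧ (x3 ∨ x5))   (De Morgan)
= x2 ∨ ¬x3   (absorption)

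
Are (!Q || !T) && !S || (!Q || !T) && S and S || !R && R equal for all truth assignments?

E1: (!Q || !T) && !S || (!Q || !T) && S
    = !Q || !T
E2: S || !R && R
    = S
These differ: at Q=0, R=0, S=0, T=0, E1 = 1 but E2 = 0.

No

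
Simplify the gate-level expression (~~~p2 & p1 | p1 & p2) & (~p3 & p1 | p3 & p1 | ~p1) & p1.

p1

(~~~p2 & p1 | p1 & p2) & (~p3 & p1 | p3 & p1 | ~p1) & p1
= (~p2 & p1 | p1 & p2) & (~p3 & p1 | p3 & p1 | ~p1) & p1   (double negation)
= (~p2 & p1 | p1 & p2) & (p1 | ~p1) & p1   (distribution)
= (~p2 & p1 | p1 & p2) & p1   (complement / identity)
= p1 & p1   (distribution)
= p1   (idempotence)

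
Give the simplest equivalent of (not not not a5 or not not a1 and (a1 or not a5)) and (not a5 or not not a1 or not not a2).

(not not not a5 or not not a1 and (a1 or not a5)) and (not a5 or not not a1 or not not a2)
= (not not not a5 or a1 and (a1 or not a5)) and (not a5 or not not a1 or not not a2)   — double negation
= (not a5 or a1 and (a1 or not a5)) and (not a5 or not not a1 or not not a2)   — double negation
= (not a5 or a1) and (not a5 or not not a1 or not not a2)   — absorption
= (not a5 or a1) and (not a5 or not not a1 or a2)   — double negation
= (not a5 or a1) and (not a5 or a1 or a2)   — double negation
= not a5 or a1   — absorption

not a5 or a1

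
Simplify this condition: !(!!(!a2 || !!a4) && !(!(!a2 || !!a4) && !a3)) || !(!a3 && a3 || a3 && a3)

a2 && !a4 || !a3

!(!!(!a2 || !!a4) && !(!(!a2 || !!a4) && !a3)) || !(!a3 && a3 || a3 && a3)
= !(!a2 || !!a4) || !(!a2 || !!a4) && !a3 || !(!a3 && a3 || a3 && a3)   — De Morgan
= !(!a2 || !!a4) || !(!a3 && a3 || a3 && a3)   — absorption
= a2 && !a4 || !(!a3 && a3 || a3 && a3)   — De Morgan
= a2 && !a4 || !a3   — distribution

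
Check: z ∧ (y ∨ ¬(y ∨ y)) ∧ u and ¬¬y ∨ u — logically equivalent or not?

E1: z ∧ (y ∨ ¬(y ∨ y)) ∧ u
    = z ∧ (y ∨ ¬y) ∧ u   (idempotence)
    = z ∧ u   (complement / identity)
E2: ¬¬y ∨ u
    = y ∨ u   (double negation)
These differ: at u=0, y=1, z=0, E1 = 0 but E2 = 1.

No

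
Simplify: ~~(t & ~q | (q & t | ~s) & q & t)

~~(t & ~q | (q & t | ~s) & q & t)
= t & ~q | (q & t | ~s) & q & t
= t & ~q | q & t
= t

t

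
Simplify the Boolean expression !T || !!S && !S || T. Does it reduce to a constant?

true

!T || !!S && !S || T
= !T || S && !S || T   — double negation
= !T || T   — complement / identity
= true   — complement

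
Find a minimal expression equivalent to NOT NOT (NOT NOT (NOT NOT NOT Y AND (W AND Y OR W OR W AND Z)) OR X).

NOT NOT (NOT NOT (NOT NOT NOT Y AND (W AND Y OR W OR W AND Z)) OR X)
= NOT NOT (NOT NOT NOT Y AND (W AND Y OR W OR W AND Z)) OR X   — double negation
= NOT NOT (NOT NOT NOT Y AND (W OR W AND Z)) OR X   — absorption
= NOT NOT (NOT NOT NOT Y AND W) OR X   — absorption
= NOT NOT NOT Y AND W OR X   — double negation
= NOT Y AND W OR X   — double negation

NOT Y AND W OR X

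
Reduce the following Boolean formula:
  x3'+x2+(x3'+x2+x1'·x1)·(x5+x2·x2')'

x3'+x2

x3'+x2+(x3'+x2+x1'·x1)·(x5+x2·x2')'
= x3'+x2+(x3'+x2+x1'·x1)·x5'   (complement / identity)
= x3'+x2+(x3'+x2)·x5'   (complement / identity)
= x3'+x2   (absorption)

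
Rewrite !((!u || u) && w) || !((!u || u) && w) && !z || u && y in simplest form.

!((!u || u) && w) || !((!u || u) && w) && !z || u && y
= !((!u || u) && w) || u && y
= !w || u && y

!w || u && y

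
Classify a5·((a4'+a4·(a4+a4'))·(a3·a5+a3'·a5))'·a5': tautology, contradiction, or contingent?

contradiction

a5·((a4'+a4·(a4+a4'))·(a3·a5+a3'·a5))'·a5'
= a5·((a4'+a4)·(a3·a5+a3'·a5))'·a5'   (complement / identity)
= a5·((a4'+a4)·a5)'·a5'   (distribution)
= a5·a5'·a5'   (complement / identity)
= a5·a5'   (idempotence)
= 0   (complement)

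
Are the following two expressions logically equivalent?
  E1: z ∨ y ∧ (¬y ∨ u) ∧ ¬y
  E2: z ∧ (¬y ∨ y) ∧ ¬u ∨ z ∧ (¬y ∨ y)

E1: z ∨ y ∧ (¬y ∨ u) ∧ ¬y
    = z ∨ y ∧ ¬y
    = z
E2: z ∧ (¬y ∨ y) ∧ ¬u ∨ z ∧ (¬y ∨ y)
    = z ∧ (¬y ∨ y)
    = z
Both reduce to z, so they are equivalent.

Yes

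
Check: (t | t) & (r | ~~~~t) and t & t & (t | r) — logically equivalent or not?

Yes

E1: (t | t) & (r | ~~~~t)
    = (t | t) & (r | ~~t)
    = (t | t) & (r | t)
    = t | t & r
    = t
E2: t & t & (t | r)
    = t & t
    = t
Both reduce to t, so they are equivalent.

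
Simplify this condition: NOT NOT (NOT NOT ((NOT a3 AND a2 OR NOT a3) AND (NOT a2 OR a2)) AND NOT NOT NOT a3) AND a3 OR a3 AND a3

a3

NOT NOT (NOT NOT ((NOT a3 AND a2 OR NOT a3) AND (NOT a2 OR a2)) AND NOT NOT NOT a3) AND a3 OR a3 AND a3
= NOT NOT (NOT NOT (NOT a3 AND (NOT a2 OR a2)) AND NOT NOT NOT a3) AND a3 OR a3 AND a3
= NOT NOT (NOT NOT NOT a3 AND NOT NOT NOT a3) AND a3 OR a3 AND a3
= NOT (NOT NOT a3 OR NOT NOT a3) AND a3 OR a3 AND a3
= NOT a3 AND NOT a3 AND a3 OR a3 AND a3
= NOT a3 AND a3 OR a3 AND a3
= a3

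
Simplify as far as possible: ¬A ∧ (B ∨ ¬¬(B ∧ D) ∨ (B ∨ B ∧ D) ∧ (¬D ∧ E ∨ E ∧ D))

¬A ∧ (B ∨ ¬¬(B ∧ D) ∨ (B ∨ B ∧ D) ∧ (¬D ∧ E ∨ E ∧ D))
= ¬A ∧ (B ∨ B ∧ D ∨ (B ∨ B ∧ D) ∧ (¬D ∧ E ∨ E ∧ D))   [double negation]
= ¬A ∧ (B ∨ B ∧ D ∨ (B ∨ B ∧ D) ∧ E)   [distribution]
= ¬A ∧ (B ∨ B ∧ D)   [absorption]
= ¬A ∧ B   [absorption]

¬A ∧ B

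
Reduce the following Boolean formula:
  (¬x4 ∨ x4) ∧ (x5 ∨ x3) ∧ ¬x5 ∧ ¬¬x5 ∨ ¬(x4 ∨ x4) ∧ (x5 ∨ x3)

¬x4 ∧ (x5 ∨ x3)

(¬x4 ∨ x4) ∧ (x5 ∨ x3) ∧ ¬x5 ∧ ¬¬x5 ∨ ¬(x4 ∨ x4) ∧ (x5 ∨ x3)
= (¬x4 ∨ x4) ∧ (x5 ∨ x3) ∧ ¬x5 ∧ x5 ∨ ¬(x4 ∨ x4) ∧ (x5 ∨ x3)   [double negation]
= (x5 ∨ x3) ∧ ¬x5 ∧ x5 ∨ ¬(x4 ∨ x4) ∧ (x5 ∨ x3)   [complement / identity]
= (¬x5 ∧ x5 ∨ ¬(x4 ∨ x4)) ∧ (x5 ∨ x3)   [distribution]
= (¬x5 ∧ x5 ∨ ¬x4) ∧ (x5 ∨ x3)   [idempotence]
= ¬x4 ∧ (x5 ∨ x3)   [complement / identity]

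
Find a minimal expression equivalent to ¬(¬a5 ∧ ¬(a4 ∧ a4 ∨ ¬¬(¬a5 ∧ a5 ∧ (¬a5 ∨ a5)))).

a5 ∨ a4

¬(¬a5 ∧ ¬(a4 ∧ a4 ∨ ¬¬(¬a5 ∧ a5 ∧ (¬a5 ∨ a5))))
= ¬(¬a5 ∧ ¬(a4 ∧ a4 ∨ ¬a5 ∧ a5 ∧ (¬a5 ∨ a5)))   — double negation
= ¬(¬a5 ∧ ¬(a4 ∨ ¬a5 ∧ a5 ∧ (¬a5 ∨ a5)))   — idempotence
= ¬(¬a5 ∧ ¬(a4 ∨ ¬a5 ∧ a5))   — complement / identity
= ¬(¬a5 ∧ ¬a4)   — complement / identity
= a5 ∨ a4   — De Morgan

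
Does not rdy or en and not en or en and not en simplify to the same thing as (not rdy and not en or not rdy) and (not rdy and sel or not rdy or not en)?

E1: not rdy or en and not en or en and not en
    = not rdy or en and not en   — complement / identity
    = not rdy   — complement / identity
E2: (not rdy and not en or not rdy) and (not rdy and sel or not rdy or not en)
    = (not rdy and not en or not rdy) and (not rdy or not en)   — absorption
    = not rdy and (not rdy or not en)   — absorption
    = not rdy   — absorption
Both reduce to not rdy, so they are equivalent.

Yes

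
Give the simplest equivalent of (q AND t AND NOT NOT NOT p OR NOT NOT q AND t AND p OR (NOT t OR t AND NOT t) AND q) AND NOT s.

(q AND t AND NOT NOT NOT p OR NOT NOT q AND t AND p OR (NOT t OR t AND NOT t) AND q) AND NOT s
= (q AND t AND NOT NOT NOT p OR NOT NOT q AND t AND p OR NOT t AND q) AND NOT s   [complement / identity]
= (q AND t AND NOT p OR NOT NOT q AND t AND p OR NOT t AND q) AND NOT s   [double negation]
= (q AND t AND NOT p OR q AND t AND p OR NOT t AND q) AND NOT s   [double negation]
= (q AND t OR NOT t AND q) AND NOT s   [distribution]
= q AND NOT s   [distribution]

q AND NOT s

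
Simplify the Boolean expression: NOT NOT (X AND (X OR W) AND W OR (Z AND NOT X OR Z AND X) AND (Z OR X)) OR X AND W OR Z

X AND W OR Z

NOT NOT (X AND (X OR W) AND W OR (Z AND NOT X OR Z AND X) AND (Z OR X)) OR X AND W OR Z
= NOT NOT (X AND (X OR W) AND W OR Z AND (Z OR X)) OR X AND W OR Z   (distribution)
= NOT NOT (X AND W OR Z AND (Z OR X)) OR X AND W OR Z   (absorption)
= X AND W OR Z AND (Z OR X) OR X AND W OR Z   (double negation)
= X AND W OR Z OR X AND W OR Z   (absorption)
= X AND W OR Z   (idempotence)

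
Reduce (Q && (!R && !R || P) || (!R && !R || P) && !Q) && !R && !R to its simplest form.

(Q && (!R && !R || P) || (!R && !R || P) && !Q) && !R && !R
= (!R && !R || P) && !R && !R   (distribution)
= !R && !R   (absorption)
= !R   (idempotence)

!R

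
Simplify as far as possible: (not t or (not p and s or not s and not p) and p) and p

not t and p

(not t or (not p and s or not s and not p) and p) and p
= (not t or not p and (s or not s) and p) and p   [distribution]
= (not t or not p and p) and p   [complement / identity]
= not t and p   [complement / identity]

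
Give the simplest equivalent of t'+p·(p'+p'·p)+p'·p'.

t'+p·(p'+p'·p)+p'·p'
= t'+p·p'+p'·p'
= t'+p'

t'+p'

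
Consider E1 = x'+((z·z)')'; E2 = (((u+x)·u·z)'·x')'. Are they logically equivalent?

E1: x'+((z·z)')'
    = x'+z·z   (double negation)
    = x'+z   (idempotence)
E2: (((u+x)·u·z)'·x')'
    = ((u·z)'·x')'   (absorption)
    = u·z+x   (De Morgan)
These differ: at u=0, x=0, z=0, E1 = 1 but E2 = 0.

No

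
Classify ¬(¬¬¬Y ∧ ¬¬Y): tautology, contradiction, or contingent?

¬(¬¬¬Y ∧ ¬¬Y)
= ¬¬Y ∨ ¬Y
= Y ∨ ¬Y
= True

tautology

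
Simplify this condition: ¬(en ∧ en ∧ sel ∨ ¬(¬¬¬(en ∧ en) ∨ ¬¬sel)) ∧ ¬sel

¬(en ∧ en ∧ sel ∨ ¬(¬¬¬(en ∧ en) ∨ ¬¬sel)) ∧ ¬sel
= ¬(en ∧ en ∧ sel ∨ ¬¬(en ∧ en) ∧ ¬sel) ∧ ¬sel
= ¬(en ∧ en ∧ sel ∨ en ∧ en ∧ ¬sel) ∧ ¬sel
= ¬(en ∧ en) ∧ ¬sel
= ¬en ∧ ¬sel

¬en ∧ ¬sel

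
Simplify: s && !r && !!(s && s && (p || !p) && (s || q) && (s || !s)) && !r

s && !r

s && !r && !!(s && s && (p || !p) && (s || q) && (s || !s)) && !r
= s && !r && s && s && (p || !p) && (s || q) && (s || !s) && !r
= s && !r && s && s && (s || q) && (s || !s) && !r
= s && !r && s && s && (s || q) && !r
= s && !r && s && s && !r
= s && !r && s && !r
= s && !r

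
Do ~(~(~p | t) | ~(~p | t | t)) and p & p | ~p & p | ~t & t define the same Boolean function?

No

E1: ~(~(~p | t) | ~(~p | t | t))
    = (~p | t) & (~p | t | t)   [De Morgan]
    = ~p | t   [absorption]
E2: p & p | ~p & p | ~t & t
    = p | ~t & t   [distribution]
    = p   [complement / identity]
These differ: at p=0, t=0, E1 = 1 but E2 = 0.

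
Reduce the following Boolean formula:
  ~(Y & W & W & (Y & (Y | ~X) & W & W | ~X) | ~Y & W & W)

~W

~(Y & W & W & (Y & (Y | ~X) & W & W | ~X) | ~Y & W & W)
= ~(Y & W & W & (Y & W & W | ~X) | ~Y & W & W)   [absorption]
= ~(Y & W & W | ~Y & W & W)   [absorption]
= ~(W & W)   [distribution]
= ~W   [idempotence]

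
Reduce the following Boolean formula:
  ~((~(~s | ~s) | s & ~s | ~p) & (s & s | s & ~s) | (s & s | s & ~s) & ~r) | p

~((~(~s | ~s) | s & ~s | ~p) & (s & s | s & ~s) | (s & s | s & ~s) & ~r) | p
= ~((s & s | s & ~s | ~p) & (s & s | s & ~s) | (s & s | s & ~s) & ~r) | p   [De Morgan]
= ~(s & s | s & ~s | (s & s | s & ~s) & ~r) | p   [absorption]
= ~(s & s | s & ~s) | p   [absorption]
= ~s | p   [distribution]

~s | p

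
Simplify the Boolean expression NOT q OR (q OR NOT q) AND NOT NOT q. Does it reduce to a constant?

NOT q OR (q OR NOT q) AND NOT NOT q
= NOT q OR NOT NOT q
= NOT q OR q
= TRUE

TRUE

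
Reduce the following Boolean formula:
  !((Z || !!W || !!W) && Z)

!((Z || !!W || !!W) && Z)
= !((Z || !!W) && Z)
= !((Z || W) && Z)
= !Z

!Z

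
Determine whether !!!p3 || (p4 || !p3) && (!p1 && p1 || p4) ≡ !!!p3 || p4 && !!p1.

E1: !!!p3 || (p4 || !p3) && (!p1 && p1 || p4)
    = !!!p3 || (p4 || !p3) && p4   — complement / identity
    = !p3 || (p4 || !p3) && p4   — double negation
    = !p3 || p4   — absorption
E2: !!!p3 || p4 && !!p1
    = !!!p3 || p4 && p1   — double negation
    = !p3 || p4 && p1   — double negation
These differ: at p1=0, p3=1, p4=1, E1 = 1 but E2 = 0.

No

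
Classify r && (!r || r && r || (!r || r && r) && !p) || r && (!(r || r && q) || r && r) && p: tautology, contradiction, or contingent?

contingent

r && (!r || r && r || (!r || r && r) && !p) || r && (!(r || r && q) || r && r) && p
= r && (!r || r && r || (!r || r && r) && !p) || r && (!r || r && r) && p   — absorption
= r && (!r || r && r) || r && (!r || r && r) && p   — absorption
= r && (!r || r && r)   — absorption
= r && (!r || r)   — idempotence
= r   — complement / identity
This depends on r, so it is not a constant.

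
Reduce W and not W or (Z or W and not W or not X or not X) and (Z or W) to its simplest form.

not X and W or Z

W and not W or (Z or W and not W or not X or not X) and (Z or W)
= W and not W or (Z or not X or not X) and (Z or W)   [complement / identity]
= W and not W or (not X or not X) and W or Z   [distribution]
= W and not W or not X and W or Z   [idempotence]
= not X and W or Z   [complement / identity]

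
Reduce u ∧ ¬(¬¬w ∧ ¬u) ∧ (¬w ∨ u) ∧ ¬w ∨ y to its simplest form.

u ∧ ¬w ∨ y

u ∧ ¬(¬¬w ∧ ¬u) ∧ (¬w ∨ u) ∧ ¬w ∨ y
= u ∧ (¬w ∨ u) ∧ (¬w ∨ u) ∧ ¬w ∨ y   — De Morgan
= u ∧ (¬w ∨ u) ∧ ¬w ∨ y   — absorption
= u ∧ ¬w ∨ y   — absorption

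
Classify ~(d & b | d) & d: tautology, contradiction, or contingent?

~(d & b | d) & d
= ~d & d   (absorption)
= 0   (complement)

contradiction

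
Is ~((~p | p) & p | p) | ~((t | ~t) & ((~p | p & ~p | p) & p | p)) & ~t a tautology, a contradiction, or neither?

~((~p | p) & p | p) | ~((t | ~t) & ((~p | p & ~p | p) & p | p)) & ~t
= ~((~p | p) & p | p) | ~((t | ~t) & ((~p | p) & p | p)) & ~t   [complement / identity]
= ~((~p | p) & p | p) | ~((~p | p) & p | p) & ~t   [complement / identity]
= ~((~p | p) & p | p)   [absorption]
= ~(p | p)   [complement / identity]
= ~p   [idempotence]
This depends on p, so it is not a constant.

neither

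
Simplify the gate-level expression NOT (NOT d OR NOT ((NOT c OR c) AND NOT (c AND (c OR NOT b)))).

d AND NOT c

NOT (NOT d OR NOT ((NOT c OR c) AND NOT (c AND (c OR NOT b))))
= d AND (NOT c OR c) AND NOT (c AND (c OR NOT b))   [De Morgan]
= d AND NOT (c AND (c OR NOT b))   [complement / identity]
= d AND NOT c   [absorption]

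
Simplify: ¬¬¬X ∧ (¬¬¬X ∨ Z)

¬X

¬¬¬X ∧ (¬¬¬X ∨ Z)
= ¬¬¬X   — absorption
= ¬X   — double negation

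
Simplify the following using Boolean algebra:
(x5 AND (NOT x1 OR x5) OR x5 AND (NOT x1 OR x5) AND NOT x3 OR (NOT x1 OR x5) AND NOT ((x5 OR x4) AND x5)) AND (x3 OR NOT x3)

(x5 AND (NOT x1 OR x5) OR x5 AND (NOT x1 OR x5) AND NOT x3 OR (NOT x1 OR x5) AND NOT ((x5 OR x4) AND x5)) AND (x3 OR NOT x3)
= (x5 AND (NOT x1 OR x5) OR (NOT x1 OR x5) AND NOT ((x5 OR x4) AND x5)) AND (x3 OR NOT x3)
= (x5 AND (NOT x1 OR x5) OR (NOT x1 OR x5) AND NOT x5) AND (x3 OR NOT x3)
= (NOT x1 OR x5) AND (x3 OR NOT x3)
= NOT x1 OR x5

NOT x1 OR x5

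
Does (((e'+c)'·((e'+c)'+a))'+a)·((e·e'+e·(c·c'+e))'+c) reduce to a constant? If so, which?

(((e'+c)'·((e'+c)'+a))'+a)·((e·e'+e·(c·c'+e))'+c)
= (((e'+c)')'+a)·((e·e'+e·(c·c'+e))'+c)   [absorption]
= (((e'+c)')'+a)·((e·e'+e·e)'+c)   [complement / identity]
= (e'+c+a)·((e·e'+e·e)'+c)   [double negation]
= (e'+c+a)·(e'+c)   [distribution]
= e'+c   [absorption]
This depends on c, e, so it is not a constant.

no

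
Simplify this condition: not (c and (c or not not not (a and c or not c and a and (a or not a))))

not c

not (c and (c or not not not (a and c or not c and a and (a or not a))))
= not (c and (c or not (a and c or not c and a and (a or not a))))   (double negation)
= not (c and (c or not (a and c or not c and a)))   (complement / identity)
= not (c and (c or not a))   (distribution)
= not c   (absorption)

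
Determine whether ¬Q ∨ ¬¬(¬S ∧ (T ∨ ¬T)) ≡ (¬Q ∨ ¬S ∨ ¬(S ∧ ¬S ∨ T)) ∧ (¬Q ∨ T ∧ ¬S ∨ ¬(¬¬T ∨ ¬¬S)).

Yes

E1: ¬Q ∨ ¬¬(¬S ∧ (T ∨ ¬T))
    = ¬Q ∨ ¬S ∧ (T ∨ ¬T)   — double negation
    = ¬Q ∨ ¬S   — complement / identity
E2: (¬Q ∨ ¬S ∨ ¬(S ∧ ¬S ∨ T)) ∧ (¬Q ∨ T ∧ ¬S ∨ ¬(¬¬T ∨ ¬¬S))
    = (¬Q ∨ ¬S ∨ ¬(S ∧ ¬S ∨ T)) ∧ (¬Q ∨ T ∧ ¬S ∨ ¬T ∧ ¬S)   — De Morgan
    = (¬Q ∨ ¬S ∨ ¬(S ∧ ¬S ∨ T)) ∧ (¬Q ∨ ¬S)   — distribution
    = (¬Q ∨ ¬S ∨ ¬T) ∧ (¬Q ∨ ¬S)   — complement / identity
    = ¬Q ∨ ¬S   — absorption
Both reduce to ¬Q ∨ ¬S, so they are equivalent.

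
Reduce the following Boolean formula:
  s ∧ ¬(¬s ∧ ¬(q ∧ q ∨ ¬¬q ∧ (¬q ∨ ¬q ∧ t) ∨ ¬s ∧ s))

s ∧ ¬(¬s ∧ ¬(q ∧ q ∨ ¬¬q ∧ (¬q ∨ ¬q ∧ t) ∨ ¬s ∧ s))
= s ∧ ¬(¬s ∧ ¬(q ∧ q ∨ q ∧ (¬q ∨ ¬q ∧ t) ∨ ¬s ∧ s))   (double negation)
= s ∧ ¬(¬s ∧ ¬(q ∧ q ∨ q ∧ (¬q ∨ ¬q ∧ t)))   (complement / identity)
= s ∧ ¬(¬s ∧ ¬(q ∧ q ∨ q ∧ ¬q))   (absorption)
= s ∧ ¬(¬s ∧ ¬q)   (distribution)
= s ∧ (s ∨ q)   (De Morgan)
= s   (absorption)

s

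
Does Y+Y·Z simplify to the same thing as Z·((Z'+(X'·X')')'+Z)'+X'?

E1: Y+Y·Z
    = Y   (absorption)
E2: Z·((Z'+(X'·X')')'+Z)'+X'
    = Z·(Z·X'·X'+Z)'+X'   (De Morgan)
    = Z·(Z·X'+Z)'+X'   (idempotence)
    = Z·Z'+X'   (absorption)
    = X'   (complement / identity)
These differ: at X=0, Y=0, Z=0, E1 = 0 but E2 = 1.

No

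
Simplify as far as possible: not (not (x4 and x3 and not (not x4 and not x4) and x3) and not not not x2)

not (not (x4 and x3 and not (not x4 and not x4) and x3) and not not not x2)
= not (not (x4 and x3 and (x4 or x4) and x3) and not not not x2)   [De Morgan]
= not (not (x4 and x3 and x4 and x3) and not not not x2)   [idempotence]
= x4 and x3 and x4 and x3 or not not x2   [De Morgan]
= x4 and x3 and x4 and x3 or x2   [double negation]
= x4 and x3 or x2   [idempotence]

x4 and x3 or x2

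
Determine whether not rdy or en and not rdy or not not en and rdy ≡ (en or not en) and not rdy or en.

Yes

E1: not rdy or en and not rdy or not not en and rdy
    = not rdy or en and not rdy or en and rdy   — double negation
    = not rdy or en   — distribution
E2: (en or not en) and not rdy or en
    = not rdy or en   — complement / identity
Both reduce to not rdy or en, so they are equivalent.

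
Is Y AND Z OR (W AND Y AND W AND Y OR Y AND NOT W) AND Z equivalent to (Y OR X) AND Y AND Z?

E1: Y AND Z OR (W AND Y AND W AND Y OR Y AND NOT W) AND Z
    = Y AND Z OR (W AND Y OR Y AND NOT W) AND Z
    = Y AND Z OR Y AND Z
    = Y AND Z
E2: (Y OR X) AND Y AND Z
    = Y AND Z
Both reduce to Y AND Z, so they are equivalent.

Yes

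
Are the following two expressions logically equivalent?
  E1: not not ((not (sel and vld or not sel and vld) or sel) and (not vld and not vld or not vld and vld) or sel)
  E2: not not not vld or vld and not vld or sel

E1: not not ((not (sel and vld or not sel and vld) or sel) and (not vld and not vld or not vld and vld) or sel)
    = not not ((not (sel and vld or not sel and vld) or sel) and not vld or sel)   — distribution
    = not not ((not vld or sel) and not vld or sel)   — distribution
    = (not vld or sel) and not vld or sel   — double negation
    = not vld or sel   — absorption
E2: not not not vld or vld and not vld or sel
    = not vld or vld and not vld or sel   — double negation
    = not vld or sel   — complement / identity
Both reduce to not vld or sel, so they are equivalent.

Yes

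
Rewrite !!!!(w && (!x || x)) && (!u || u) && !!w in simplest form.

w

!!!!(w && (!x || x)) && (!u || u) && !!w
= !!!!w && (!u || u) && !!w   (complement / identity)
= !!!!w && !!w   (complement / identity)
= !!w && !!w   (double negation)
= !!w   (idempotence)
= w   (double negation)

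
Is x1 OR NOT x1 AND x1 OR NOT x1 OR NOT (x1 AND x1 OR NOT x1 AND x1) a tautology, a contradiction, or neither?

tautology

x1 OR NOT x1 AND x1 OR NOT x1 OR NOT (x1 AND x1 OR NOT x1 AND x1)
= x1 OR NOT x1 AND x1 OR NOT x1 OR NOT x1   — distribution
= x1 OR NOT x1 AND x1 OR NOT x1   — idempotence
= x1 OR NOT x1   — complement / identity
= TRUE   — complement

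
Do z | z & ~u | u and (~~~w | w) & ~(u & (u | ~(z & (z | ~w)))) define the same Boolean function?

No

E1: z | z & ~u | u
    = z | u
E2: (~~~w | w) & ~(u & (u | ~(z & (z | ~w))))
    = (~w | w) & ~(u & (u | ~(z & (z | ~w))))
    = (~w | w) & ~(u & (u | ~z))
    = (~w | w) & ~u
    = ~u
These differ: at u=1, w=0, z=0, E1 = 1 but E2 = 0.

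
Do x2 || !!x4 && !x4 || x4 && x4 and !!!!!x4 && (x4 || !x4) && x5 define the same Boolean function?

E1: x2 || !!x4 && !x4 || x4 && x4
    = x2 || x4 && !x4 || x4 && x4   — double negation
    = x2 || x4   — distribution
E2: !!!!!x4 && (x4 || !x4) && x5
    = !!!x4 && (x4 || !x4) && x5   — double negation
    = !!!x4 && x5   — complement / identity
    = !x4 && x5   — double negation
These differ: at x2=1, x4=1, x5=0, E1 = 1 but E2 = 0.

No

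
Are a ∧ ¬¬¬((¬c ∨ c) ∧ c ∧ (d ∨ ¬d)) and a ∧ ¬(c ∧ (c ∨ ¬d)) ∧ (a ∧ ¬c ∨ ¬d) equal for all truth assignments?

E1: a ∧ ¬¬¬((¬c ∨ c) ∧ c ∧ (d ∨ ¬d))
    = a ∧ ¬¬¬(c ∧ (d ∨ ¬d))
    = a ∧ ¬¬¬c
    = a ∧ ¬c
E2: a ∧ ¬(c ∧ (c ∨ ¬d)) ∧ (a ∧ ¬c ∨ ¬d)
    = a ∧ ¬c ∧ (a ∧ ¬c ∨ ¬d)
    = a ∧ ¬c
Both reduce to a ∧ ¬c, so they are equivalent.

Yes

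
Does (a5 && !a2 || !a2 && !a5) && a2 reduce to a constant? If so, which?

(a5 && !a2 || !a2 && !a5) && a2
= !a2 && a2   — distribution
= false   — complement

yes, False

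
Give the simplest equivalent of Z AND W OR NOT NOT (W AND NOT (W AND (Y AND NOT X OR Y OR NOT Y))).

Z AND W OR NOT NOT (W AND NOT (W AND (Y AND NOT X OR Y OR NOT Y)))
= Z AND W OR NOT NOT (W AND NOT (W AND (Y OR NOT Y)))
= Z AND W OR NOT NOT (W AND NOT W)
= Z AND W OR W AND NOT W
= Z AND W

Z AND W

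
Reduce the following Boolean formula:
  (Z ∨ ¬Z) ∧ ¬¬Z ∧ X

(Z ∨ ¬Z) ∧ ¬¬Z ∧ X
= ¬¬Z ∧ X   — complement / identity
= Z ∧ X   — double negation

Z ∧ X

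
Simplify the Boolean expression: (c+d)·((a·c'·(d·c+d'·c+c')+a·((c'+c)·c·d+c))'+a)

(c+d)·((a·c'·(d·c+d'·c+c')+a·((c'+c)·c·d+c))'+a)
= (c+d)·((a·c'·(d·c+d'·c+c')+a·(c·d+c))'+a)
= (c+d)·((a·c'·(c+c')+a·(c·d+c))'+a)
= (c+d)·((a·c'+a·(c·d+c))'+a)
= (c+d)·((a·c'+a·c)'+a)
= (c+d)·(a'+a)
= c+d

c+d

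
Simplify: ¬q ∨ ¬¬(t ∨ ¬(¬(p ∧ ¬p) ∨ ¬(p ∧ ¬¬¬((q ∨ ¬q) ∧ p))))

¬q ∨ ¬¬(t ∨ ¬(¬(p ∧ ¬p) ∨ ¬(p ∧ ¬¬¬((q ∨ ¬q) ∧ p))))
= ¬q ∨ ¬¬(t ∨ ¬(¬(p ∧ ¬p) ∨ ¬(p ∧ ¬¬¬p)))   [complement / identity]
= ¬q ∨ ¬¬(t ∨ ¬(¬(p ∧ ¬p) ∨ ¬(p ∧ ¬p)))   [double negation]
= ¬q ∨ ¬¬(t ∨ ¬¬(p ∧ ¬p))   [idempotence]
= ¬q ∨ ¬¬(t ∨ p ∧ ¬p)   [double negation]
= ¬q ∨ ¬¬t   [complement / identity]
= ¬q ∨ t   [double negation]

¬q ∨ t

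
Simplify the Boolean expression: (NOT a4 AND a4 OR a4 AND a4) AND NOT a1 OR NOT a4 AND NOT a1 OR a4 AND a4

(NOT a4 AND a4 OR a4 AND a4) AND NOT a1 OR NOT a4 AND NOT a1 OR a4 AND a4
= a4 AND NOT a1 OR NOT a4 AND NOT a1 OR a4 AND a4   [distribution]
= NOT a1 OR a4 AND a4   [distribution]
= NOT a1 OR a4   [idempotence]

NOT a1 OR a4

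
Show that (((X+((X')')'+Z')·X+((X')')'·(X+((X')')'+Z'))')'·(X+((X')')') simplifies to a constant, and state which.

1

(((X+((X')')'+Z')·X+((X')')'·(X+((X')')'+Z'))')'·(X+((X')')')
= (((X+((X')')'+Z')·(X+((X')')'))')'·(X+((X')')')
= ((X+((X')')')')'·(X+((X')')')
= (X+((X')')')·(X+((X')')')
= X+((X')')'
= X+X'
= 1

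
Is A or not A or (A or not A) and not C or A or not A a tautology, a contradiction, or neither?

tautology

A or not A or (A or not A) and not C or A or not A
= A or not A or A or not A   [absorption]
= A or not A   [idempotence]
= True   [complement]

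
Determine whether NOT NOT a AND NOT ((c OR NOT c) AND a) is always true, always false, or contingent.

NOT NOT a AND NOT ((c OR NOT c) AND a)
= NOT NOT a AND NOT a
= a AND NOT a
= FALSE

always false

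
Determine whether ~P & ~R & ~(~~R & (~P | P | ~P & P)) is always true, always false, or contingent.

~P & ~R & ~(~~R & (~P | P | ~P & P))
= ~P & ~R & ~(~~R & (~P | P))   — complement / identity
= ~P & ~R & ~~~R   — complement / identity
= ~P & ~R & ~R   — double negation
= ~P & ~R   — idempotence
This depends on P, R, so it is not a constant.

contingent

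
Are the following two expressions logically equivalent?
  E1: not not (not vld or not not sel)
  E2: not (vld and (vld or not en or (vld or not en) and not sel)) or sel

Yes

E1: not not (not vld or not not sel)
    = not not (not vld or sel)   — double negation
    = not vld or sel   — double negation
E2: not (vld and (vld or not en or (vld or not en) and not sel)) or sel
    = not (vld and (vld or not en)) or sel   — absorption
    = not vld or sel   — absorption
Both reduce to not vld or sel, so they are equivalent.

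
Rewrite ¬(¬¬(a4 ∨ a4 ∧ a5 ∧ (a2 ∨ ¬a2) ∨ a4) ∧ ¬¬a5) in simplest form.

¬a4 ∨ ¬a5

¬(¬¬(a4 ∨ a4 ∧ a5 ∧ (a2 ∨ ¬a2) ∨ a4) ∧ ¬¬a5)
= ¬(¬¬(a4 ∨ a4 ∧ a5 ∨ a4) ∧ ¬¬a5)   — complement / identity
= ¬(a4 ∨ a4 ∧ a5 ∨ a4) ∨ ¬a5   — De Morgan
= ¬(a4 ∨ a4) ∨ ¬a5   — absorption
= ¬a4 ∨ ¬a5   — idempotence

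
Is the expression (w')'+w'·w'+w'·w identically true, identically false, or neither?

identically true

(w')'+w'·w'+w'·w
= (w')'+w'   [distribution]
= w+w'   [double negation]
= 1   [complement]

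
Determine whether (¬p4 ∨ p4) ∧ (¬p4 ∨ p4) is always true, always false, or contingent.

(¬p4 ∨ p4) ∧ (¬p4 ∨ p4)
= ¬p4 ∨ p4
= True

always true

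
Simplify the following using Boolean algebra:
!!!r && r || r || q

!!!r && r || r || q
= !r && r || r || q   (double negation)
= r || q   (complement / identity)

r || q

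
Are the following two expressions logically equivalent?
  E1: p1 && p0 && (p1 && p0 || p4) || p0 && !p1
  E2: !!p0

E1: p1 && p0 && (p1 && p0 || p4) || p0 && !p1
    = p1 && p0 || p0 && !p1
    = p0
E2: !!p0
    = p0
Both reduce to p0, so they are equivalent.

Yes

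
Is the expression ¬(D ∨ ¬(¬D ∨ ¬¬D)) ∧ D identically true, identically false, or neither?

identically false

¬(D ∨ ¬(¬D ∨ ¬¬D)) ∧ D
= ¬(D ∨ D ∧ ¬D) ∧ D   [De Morgan]
= ¬D ∧ D   [complement / identity]
= False   [complement]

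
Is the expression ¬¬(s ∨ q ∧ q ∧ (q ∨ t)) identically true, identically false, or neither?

neither

¬¬(s ∨ q ∧ q ∧ (q ∨ t))
= ¬¬(s ∨ q ∧ q)   (absorption)
= ¬¬(s ∨ q)   (idempotence)
= s ∨ q   (double negation)
This depends on q, s, so it is not a constant.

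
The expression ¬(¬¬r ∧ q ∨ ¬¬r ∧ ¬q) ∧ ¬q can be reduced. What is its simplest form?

¬(¬¬r ∧ q ∨ ¬¬r ∧ ¬q) ∧ ¬q
= ¬¬¬r ∧ ¬q   (distribution)
= ¬r ∧ ¬q   (double negation)

¬r ∧ ¬q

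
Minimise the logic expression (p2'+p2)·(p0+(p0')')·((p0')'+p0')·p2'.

p0·p2'

(p2'+p2)·(p0+(p0')')·((p0')'+p0')·p2'
= (p2'+p2)·((p0')'+p0·p0')·p2'   — distribution
= (p2'+p2)·(p0+p0·p0')·p2'   — double negation
= (p2'+p2)·p0·p2'   — complement / identity
= p0·p2'   — complement / identity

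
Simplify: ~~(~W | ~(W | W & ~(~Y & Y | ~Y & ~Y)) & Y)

~W

~~(~W | ~(W | W & ~(~Y & Y | ~Y & ~Y)) & Y)
= ~~(~W | ~(W | W & ~~Y) & Y)   — distribution
= ~~(~W | ~(W | W & Y) & Y)   — double negation
= ~~(~W | ~W & Y)   — absorption
= ~~~W   — absorption
= ~W   — double negation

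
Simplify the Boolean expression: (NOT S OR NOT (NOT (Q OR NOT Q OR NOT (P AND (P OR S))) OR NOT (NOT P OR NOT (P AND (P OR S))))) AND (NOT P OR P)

NOT S OR NOT P

(NOT S OR NOT (NOT (Q OR NOT Q OR NOT (P AND (P OR S))) OR NOT (NOT P OR NOT (P AND (P OR S))))) AND (NOT P OR P)
= (NOT S OR (Q OR NOT Q OR NOT (P AND (P OR S))) AND (NOT P OR NOT (P AND (P OR S)))) AND (NOT P OR P)   [De Morgan]
= (NOT S OR (Q OR NOT Q) AND NOT P OR NOT (P AND (P OR S))) AND (NOT P OR P)   [distribution]
= (NOT S OR (Q OR NOT Q) AND NOT P OR NOT P) AND (NOT P OR P)   [absorption]
= NOT S OR (Q OR NOT Q) AND NOT P OR NOT P   [complement / identity]
= NOT S OR NOT P OR NOT P   [complement / identity]
= NOT S OR NOT P   [idempotence]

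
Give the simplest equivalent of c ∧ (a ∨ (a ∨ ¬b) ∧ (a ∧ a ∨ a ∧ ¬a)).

c ∧ a

c ∧ (a ∨ (a ∨ ¬b) ∧ (a ∧ a ∨ a ∧ ¬a))
= c ∧ (a ∨ (a ∨ ¬b) ∧ a)   [distribution]
= c ∧ (a ∨ a)   [absorption]
= c ∧ a   [idempotence]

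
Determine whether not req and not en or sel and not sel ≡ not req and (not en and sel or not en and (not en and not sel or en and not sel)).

Yes

E1: not req and not en or sel and not sel
    = not req and not en
E2: not req and (not en and sel or not en and (not en and not sel or en and not sel))
    = not req and (not en and sel or not en and not sel)
    = not req and not en
Both reduce to not req and not en, so they are equivalent.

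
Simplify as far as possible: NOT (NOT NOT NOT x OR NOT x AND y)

x

NOT (NOT NOT NOT x OR NOT x AND y)
= NOT (NOT x OR NOT x AND y)   — double negation
= NOT NOT x   — absorption
= x   — double negation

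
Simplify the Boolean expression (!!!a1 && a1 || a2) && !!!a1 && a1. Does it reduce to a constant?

false

(!!!a1 && a1 || a2) && !!!a1 && a1
= !!!a1 && a1   — absorption
= !a1 && a1   — double negation
= false   — complement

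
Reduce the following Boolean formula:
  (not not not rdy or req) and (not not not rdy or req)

not rdy or req

(not not not rdy or req) and (not not not rdy or req)
= not not not rdy or req   (idempotence)
= not rdy or req   (double negation)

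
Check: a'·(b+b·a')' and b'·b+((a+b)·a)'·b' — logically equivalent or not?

Yes

E1: a'·(b+b·a')'
    = a'·b'   — absorption
E2: b'·b+((a+b)·a)'·b'
    = b'·b+a'·b'   — absorption
    = a'·b'   — complement / identity
Both reduce to a'·b', so they are equivalent.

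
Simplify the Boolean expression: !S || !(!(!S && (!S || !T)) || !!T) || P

!S || !(!(!S && (!S || !T)) || !!T) || P
= !S || !(!!S || !!T) || P   (absorption)
= !S || !S && !T || P   (De Morgan)
= !S || P   (absorption)

!S || P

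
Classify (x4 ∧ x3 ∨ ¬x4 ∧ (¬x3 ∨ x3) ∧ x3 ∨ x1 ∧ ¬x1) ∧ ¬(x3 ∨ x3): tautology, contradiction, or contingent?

(x4 ∧ x3 ∨ ¬x4 ∧ (¬x3 ∨ x3) ∧ x3 ∨ x1 ∧ ¬x1) ∧ ¬(x3 ∨ x3)
= (x4 ∧ x3 ∨ ¬x4 ∧ x3 ∨ x1 ∧ ¬x1) ∧ ¬(x3 ∨ x3)
= (x4 ∧ x3 ∨ ¬x4 ∧ x3 ∨ x1 ∧ ¬x1) ∧ ¬x3
= (x4 ∧ x3 ∨ ¬x4 ∧ x3) ∧ ¬x3
= x3 ∧ ¬x3
= False

contradiction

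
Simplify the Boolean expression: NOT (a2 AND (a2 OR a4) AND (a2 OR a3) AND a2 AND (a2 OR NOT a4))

NOT a2

NOT (a2 AND (a2 OR a4) AND (a2 OR a3) AND a2 AND (a2 OR NOT a4))
= NOT (a2 AND (a2 OR a4) AND a2 AND (a2 OR NOT a4))   [absorption]
= NOT (a2 AND a2 AND (a2 OR NOT a4))   [absorption]
= NOT (a2 AND (a2 OR NOT a4))   [idempotence]
= NOT a2   [absorption]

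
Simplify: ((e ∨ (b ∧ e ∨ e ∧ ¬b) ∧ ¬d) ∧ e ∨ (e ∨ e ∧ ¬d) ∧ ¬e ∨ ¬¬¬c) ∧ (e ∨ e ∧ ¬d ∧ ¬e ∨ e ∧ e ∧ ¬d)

((e ∨ (b ∧ e ∨ e ∧ ¬b) ∧ ¬d) ∧ e ∨ (e ∨ e ∧ ¬d) ∧ ¬e ∨ ¬¬¬c) ∧ (e ∨ e ∧ ¬d ∧ ¬e ∨ e ∧ e ∧ ¬d)
= ((e ∨ (b ∧ e ∨ e ∧ ¬b) ∧ ¬d) ∧ e ∨ (e ∨ e ∧ ¬d) ∧ ¬e ∨ ¬c) ∧ (e ∨ e ∧ ¬d ∧ ¬e ∨ e ∧ e ∧ ¬d)   (double negation)
= ((e ∨ e ∧ ¬d) ∧ e ∨ (e ∨ e ∧ ¬d) ∧ ¬e ∨ ¬c) ∧ (e ∨ e ∧ ¬d ∧ ¬e ∨ e ∧ e ∧ ¬d)   (distribution)
= ((e ∨ e ∧ ¬d) ∧ e ∨ (e ∨ e ∧ ¬d) ∧ ¬e ∨ ¬c) ∧ (e ∨ e ∧ ¬d)   (distribution)
= (e ∨ e ∧ ¬d ∨ ¬c) ∧ (e ∨ e ∧ ¬d)   (distribution)
= e ∨ e ∧ ¬d   (absorption)
= e   (absorption)

e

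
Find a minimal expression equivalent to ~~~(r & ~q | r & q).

~~~(r & ~q | r & q)
= ~(r & ~q | r & q)   — double negation
= ~r   — distribution

~r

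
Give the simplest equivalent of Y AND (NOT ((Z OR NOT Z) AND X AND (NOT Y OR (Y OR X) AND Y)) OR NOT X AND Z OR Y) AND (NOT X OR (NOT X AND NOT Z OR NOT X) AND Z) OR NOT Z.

Y AND (NOT ((Z OR NOT Z) AND X AND (NOT Y OR (Y OR X) AND Y)) OR NOT X AND Z OR Y) AND (NOT X OR (NOT X AND NOT Z OR NOT X) AND Z) OR NOT Z
= Y AND (NOT (X AND (NOT Y OR (Y OR X) AND Y)) OR NOT X AND Z OR Y) AND (NOT X OR (NOT X AND NOT Z OR NOT X) AND Z) OR NOT Z   [complement / identity]
= Y AND (NOT (X AND (NOT Y OR Y)) OR NOT X AND Z OR Y) AND (NOT X OR (NOT X AND NOT Z OR NOT X) AND Z) OR NOT Z   [absorption]
= Y AND (NOT (X AND (NOT Y OR Y)) OR NOT X AND Z OR Y) AND (NOT X OR NOT X AND Z) OR NOT Z   [absorption]
= Y AND (NOT X OR NOT X AND Z OR Y) AND (NOT X OR NOT X AND Z) OR NOT Z   [complement / identity]
= Y AND (NOT X OR NOT X AND Z) OR NOT Z   [absorption]
= Y AND NOT X OR NOT Z   [absorption]

Y AND NOT X OR NOT Z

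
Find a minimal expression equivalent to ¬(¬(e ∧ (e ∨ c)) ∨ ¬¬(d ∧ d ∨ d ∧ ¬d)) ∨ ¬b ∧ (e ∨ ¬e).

e ∧ ¬d ∨ ¬b

¬(¬(e ∧ (e ∨ c)) ∨ ¬¬(d ∧ d ∨ d ∧ ¬d)) ∨ ¬b ∧ (e ∨ ¬e)
= e ∧ (e ∨ c) ∧ ¬(d ∧ d ∨ d ∧ ¬d) ∨ ¬b ∧ (e ∨ ¬e)   [De Morgan]
= e ∧ ¬(d ∧ d ∨ d ∧ ¬d) ∨ ¬b ∧ (e ∨ ¬e)   [absorption]
= e ∧ ¬(d ∧ d ∨ d ∧ ¬d) ∨ ¬b   [complement / identity]
= e ∧ ¬d ∨ ¬b   [distribution]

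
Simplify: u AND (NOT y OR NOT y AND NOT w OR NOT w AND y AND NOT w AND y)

u AND (NOT y OR NOT w)

u AND (NOT y OR NOT y AND NOT w OR NOT w AND y AND NOT w AND y)
= u AND (NOT y OR NOT y AND NOT w OR NOT w AND y)   — idempotence
= u AND (NOT y OR NOT w)   — distribution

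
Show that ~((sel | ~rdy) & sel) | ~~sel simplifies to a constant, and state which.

~((sel | ~rdy) & sel) | ~~sel
= ~((sel | ~rdy) & sel) | sel   (double negation)
= ~sel | sel   (absorption)
= 1   (complement)

1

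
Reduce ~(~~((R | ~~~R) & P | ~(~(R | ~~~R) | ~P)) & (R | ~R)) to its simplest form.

~P

~(~~((R | ~~~R) & P | ~(~(R | ~~~R) | ~P)) & (R | ~R))
= ~~~((R | ~~~R) & P | ~(~(R | ~~~R) | ~P))
= ~~~((R | ~~~R) & P | (R | ~~~R) & P)
= ~~~((R | ~~~R) & P)
= ~~~((R | ~R) & P)
= ~((R | ~R) & P)
= ~P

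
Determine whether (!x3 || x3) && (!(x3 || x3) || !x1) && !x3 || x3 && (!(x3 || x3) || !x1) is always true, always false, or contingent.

(!x3 || x3) && (!(x3 || x3) || !x1) && !x3 || x3 && (!(x3 || x3) || !x1)
= (!(x3 || x3) || !x1) && !x3 || x3 && (!(x3 || x3) || !x1)   (complement / identity)
= !(x3 || x3) || !x1   (distribution)
= !x3 || !x1   (idempotence)
This depends on x1, x3, so it is not a constant.

contingent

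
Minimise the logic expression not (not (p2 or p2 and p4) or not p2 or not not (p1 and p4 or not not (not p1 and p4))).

p2 and not p4

not (not (p2 or p2 and p4) or not p2 or not not (p1 and p4 or not not (not p1 and p4)))
= not (not p2 or not p2 or not not (p1 and p4 or not not (not p1 and p4)))   — absorption
= not (not p2 or not not (p1 and p4 or not not (not p1 and p4)))   — idempotence
= not (not p2 or not not (p1 and p4 or not p1 and p4))   — double negation
= not (not p2 or not not p4)   — distribution
= p2 and not p4   — De Morgan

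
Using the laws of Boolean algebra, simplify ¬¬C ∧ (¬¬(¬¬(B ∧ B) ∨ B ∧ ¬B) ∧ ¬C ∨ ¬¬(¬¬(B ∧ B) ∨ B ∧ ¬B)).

¬¬C ∧ (¬¬(¬¬(B ∧ B) ∨ B ∧ ¬B) ∧ ¬C ∨ ¬¬(¬¬(B ∧ B) ∨ B ∧ ¬B))
= ¬¬C ∧ ¬¬(¬¬(B ∧ B) ∨ B ∧ ¬B)   (absorption)
= ¬¬C ∧ ¬¬(B ∧ B ∨ B ∧ ¬B)   (double negation)
= ¬¬C ∧ (B ∧ B ∨ B ∧ ¬B)   (double negation)
= ¬¬C ∧ B   (distribution)
= C ∧ B   (double negation)

C ∧ B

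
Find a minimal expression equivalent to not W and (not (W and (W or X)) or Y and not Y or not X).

not W and (not (W and (W or X)) or Y and not Y or not X)
= not W and (not (W and (W or X)) or not X)   — complement / identity
= not W and (not W or not X)   — absorption
= not W   — absorption

not W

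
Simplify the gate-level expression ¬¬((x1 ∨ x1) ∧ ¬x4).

x1 ∧ ¬x4

¬¬((x1 ∨ x1) ∧ ¬x4)
= ¬¬(x1 ∧ ¬x4)   — idempotence
= x1 ∧ ¬x4   — double negation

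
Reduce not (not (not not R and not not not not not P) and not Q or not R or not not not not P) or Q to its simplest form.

R and not P or Q

not (not (not not R and not not not not not P) and not Q or not R or not not not not P) or Q
= not ((not R or not not not not P) and not Q or not R or not not not not P) or Q   — De Morgan
= not (not R or not not not not P) or Q   — absorption
= not (not R or not not P) or Q   — double negation
= R and not P or Q   — De Morgan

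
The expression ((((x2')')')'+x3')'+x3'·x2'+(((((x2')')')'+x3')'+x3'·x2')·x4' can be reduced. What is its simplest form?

((((x2')')')'+x3')'+x3'·x2'+(((((x2')')')'+x3')'+x3'·x2')·x4'
= ((((x2')')')'+x3')'+x3'·x2'   [absorption]
= ((x2')'+x3')'+x3'·x2'   [double negation]
= x2'·x3+x3'·x2'   [De Morgan]
= x2'   [distribution]

x2'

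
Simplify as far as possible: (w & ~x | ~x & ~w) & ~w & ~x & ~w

~x & ~w

(w & ~x | ~x & ~w) & ~w & ~x & ~w
= ~x & ~w & ~x & ~w   [distribution]
= ~x & ~w   [idempotence]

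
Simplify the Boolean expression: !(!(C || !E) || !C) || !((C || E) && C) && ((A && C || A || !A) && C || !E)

C || !E

!(!(C || !E) || !C) || !((C || E) && C) && ((A && C || A || !A) && C || !E)
= !(!(C || !E) || !C) || !((C || E) && C) && ((A || !A) && C || !E)
= !(!(C || !E) || !C) || !((C || E) && C) && (C || !E)
= !(!(C || !E) || !C) || !C && (C || !E)
= (C || !E) && C || !C && (C || !E)
= C || !E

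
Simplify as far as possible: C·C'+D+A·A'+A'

C·C'+D+A·A'+A'
= C·C'+D+A'   — complement / identity
= D+A'   — complement / identity

D+A'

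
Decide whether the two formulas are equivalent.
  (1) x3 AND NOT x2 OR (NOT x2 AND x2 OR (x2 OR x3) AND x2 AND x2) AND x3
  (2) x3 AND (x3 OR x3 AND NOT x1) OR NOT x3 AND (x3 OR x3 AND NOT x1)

E1: x3 AND NOT x2 OR (NOT x2 AND x2 OR (x2 OR x3) AND x2 AND x2) AND x3
    = x3 AND NOT x2 OR (NOT x2 AND x2 OR x2 AND x2) AND x3   — absorption
    = x3 AND NOT x2 OR x2 AND x3   — distribution
    = x3   — distribution
E2: x3 AND (x3 OR x3 AND NOT x1) OR NOT x3 AND (x3 OR x3 AND NOT x1)
    = x3 OR x3 AND NOT x1   — distribution
    = x3   — absorption
Both reduce to x3, so they are equivalent.

Yes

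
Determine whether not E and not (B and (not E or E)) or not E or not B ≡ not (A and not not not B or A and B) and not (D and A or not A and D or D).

No

E1: not E and not (B and (not E or E)) or not E or not B
    = not E and not B or not E or not B   — complement / identity
    = not E or not B   — absorption
E2: not (A and not not not B or A and B) and not (D and A or not A and D or D)
    = not (A and not B or A and B) and not (D and A or not A and D or D)   — double negation
    = not A and not (D and A or not A and D or D)   — distribution
    = not A and not (D or D)   — distribution
    = not A and not D   — idempotence
These differ: at A=1, B=0, D=1, E=1, E1 = 1 but E2 = 0.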